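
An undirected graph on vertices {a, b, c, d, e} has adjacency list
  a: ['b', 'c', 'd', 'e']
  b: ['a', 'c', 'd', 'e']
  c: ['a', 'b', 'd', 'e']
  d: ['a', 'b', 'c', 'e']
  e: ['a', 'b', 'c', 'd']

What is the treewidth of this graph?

A width-4 tree decomposition is:
Bags: B1 = {a, b, c, d, e}
Tree: (single bag)
A single bag containing all 5 vertices is trivially a valid decomposition of width 4. Conversely, {a, b, c, d, e} is a clique of size 5, and the vertices of any clique must share a bag in every tree decomposition; so some bag has ≥ 5 vertices and tw(G) ≥ 4. Therefore the treewidth is 4.

4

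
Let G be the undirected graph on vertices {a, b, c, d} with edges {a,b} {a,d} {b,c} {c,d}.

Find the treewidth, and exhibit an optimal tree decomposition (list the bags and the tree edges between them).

The largest bag has 3 vertices, giving width 2; this decomposition certifies tw(G) ≤ 2. For the lower bound, G contains the cycle d–a–b–c–d, so G is not a forest; only forests have treewidth ≤ 1, hence tw(G) ≥ 2. Hence tw(G) = 2 exactly.

Treewidth 2.
One optimal decomposition is:
Bags: B1 = {a, b, d}  B2 = {b, c, d}
Tree: B1–B2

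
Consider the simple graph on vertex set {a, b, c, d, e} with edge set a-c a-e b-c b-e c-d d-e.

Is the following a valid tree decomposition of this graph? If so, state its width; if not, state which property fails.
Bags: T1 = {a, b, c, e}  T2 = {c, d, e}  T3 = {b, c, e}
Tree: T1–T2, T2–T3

A tree decomposition must satisfy three properties: every vertex lies in some bag; for every edge, both endpoints lie together in some bag; and for every vertex, the bags containing it form a connected subtree. Here bags containing vertex b are not connected in the tree, so the decomposition is invalid.

No — bags containing vertex b are not connected in the tree.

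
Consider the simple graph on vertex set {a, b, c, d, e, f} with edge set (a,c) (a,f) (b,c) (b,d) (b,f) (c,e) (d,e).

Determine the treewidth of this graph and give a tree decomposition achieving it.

Each bag holds 3 vertices, so the decomposition has width 2, which upper-bounds the treewidth. The edges d–e–c–b–d form a cycle, so G is not a tree and its treewidth is at least 2. The upper and lower bounds meet at 2, so that is the treewidth.

Treewidth 2.
One such decomposition:
Bags: B1 = {b, d, e}  B2 = {b, c, e}  B3 = {b, c, f}  B4 = {a, c, f}
Tree: B1–B2, B2–B3, B3–B4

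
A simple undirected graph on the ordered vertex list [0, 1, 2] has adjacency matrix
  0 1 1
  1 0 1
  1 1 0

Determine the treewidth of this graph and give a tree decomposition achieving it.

With just one bag of size 3, the width is 3 − 1 = 2, so tw(G) ≤ 2. On the other hand G contains the 3-clique {0, 1, 2}. A clique must lie in a single bag of any decomposition, so no decomposition can have width below 2. The upper and lower bounds meet at 2, so that is the treewidth.

Treewidth 2.
Bags: B1 = {0, 1, 2}
Tree: (single bag)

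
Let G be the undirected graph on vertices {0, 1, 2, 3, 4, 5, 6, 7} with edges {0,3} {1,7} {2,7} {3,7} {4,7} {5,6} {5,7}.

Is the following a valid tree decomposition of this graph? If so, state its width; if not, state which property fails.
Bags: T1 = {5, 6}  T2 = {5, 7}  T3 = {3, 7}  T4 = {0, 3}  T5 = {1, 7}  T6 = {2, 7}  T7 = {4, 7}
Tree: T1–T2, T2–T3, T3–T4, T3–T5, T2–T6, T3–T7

Every vertex of G appears in some bag (union = {0, 1, 2, 3, 4, 5, 6, 7}); every edge is covered by a bag; and for each vertex v the set of bags containing v is connected in the bag tree. The decomposition is therefore valid. The largest bag has 2 vertices, so the width is 1.

Yes; width 1.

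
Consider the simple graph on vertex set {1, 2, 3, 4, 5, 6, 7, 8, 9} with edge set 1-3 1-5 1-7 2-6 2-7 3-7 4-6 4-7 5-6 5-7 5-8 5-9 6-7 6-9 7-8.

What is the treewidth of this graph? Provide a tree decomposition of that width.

Every bag has size at most 3, so the width is 3 − 1 = 2 and tw(G) ≤ 2. On the other hand G contains the 3-clique {5, 6, 9}. A clique must lie in a single bag of any decomposition, so no decomposition can have width below 2. The upper and lower bounds meet at 2, so that is the treewidth.

Treewidth 2.
Bags: B1 = {1, 5, 7}  B2 = {5, 6, 7}  B3 = {2, 6, 7}  B4 = {5, 6, 9}  B5 = {5, 7, 8}  B6 = {4, 6, 7}  B7 = {1, 3, 7}
Tree: B1–B2, B2–B3, B2–B4, B2–B5, B2–B6, B1–B7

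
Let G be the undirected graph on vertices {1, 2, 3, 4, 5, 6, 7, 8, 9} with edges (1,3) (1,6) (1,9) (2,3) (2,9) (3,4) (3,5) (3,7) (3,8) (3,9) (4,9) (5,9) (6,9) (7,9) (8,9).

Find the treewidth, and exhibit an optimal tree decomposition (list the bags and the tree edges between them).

Treewidth 2.
Bags: B1 = {2, 3, 9}  B2 = {3, 4, 9}  B3 = {1, 3, 9}  B4 = {3, 5, 9}  B5 = {1, 6, 9}  B6 = {3, 8, 9}  B7 = {3, 7, 9}
Tree: B1–B2, B1–B3, B2–B4, B3–B5, B4–B6, B3–B7

Every bag has size at most 3, so the width is 3 − 1 = 2 and tw(G) ≤ 2. On the other hand G contains the 3-clique {1, 3, 9}. A clique must lie in a single bag of any decomposition, so no decomposition can have width below 2. The upper and lower bounds meet at 2, so that is the treewidth.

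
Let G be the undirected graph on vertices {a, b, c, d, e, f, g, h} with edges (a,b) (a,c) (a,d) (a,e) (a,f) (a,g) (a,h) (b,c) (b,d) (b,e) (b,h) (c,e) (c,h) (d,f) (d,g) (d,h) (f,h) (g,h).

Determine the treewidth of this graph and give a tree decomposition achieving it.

The largest bag has 4 vertices, giving width 3; this decomposition certifies tw(G) ≤ 3. Conversely, {a, b, c, e} is a clique of size 4, and the vertices of any clique must share a bag in every tree decomposition; so some bag has ≥ 4 vertices and tw(G) ≥ 3. Therefore the treewidth is 3.

Treewidth 3.
One such decomposition:
Bags: B1 = {a, b, c, h}  B2 = {a, b, d, h}  B3 = {a, b, c, e}  B4 = {a, d, f, h}  B5 = {a, d, g, h}
Tree: B1–B2, B1–B3, B2–B4, B4–B5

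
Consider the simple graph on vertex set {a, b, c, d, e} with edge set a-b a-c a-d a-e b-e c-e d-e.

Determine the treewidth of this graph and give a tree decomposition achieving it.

Every bag has size at most 3, so the width is 3 − 1 = 2 and tw(G) ≤ 2. For the lower bound, the 3 vertices {a, d, e} are pairwise adjacent, and any tree decomposition puts a clique entirely inside one bag — forcing width ≥ 2. Combining the bounds, tw(G) = 2.

Treewidth 2.
One such decomposition:
Bags: B1 = {a, c, e}  B2 = {a, d, e}  B3 = {a, b, e}
Tree: B1–B2, B2–B3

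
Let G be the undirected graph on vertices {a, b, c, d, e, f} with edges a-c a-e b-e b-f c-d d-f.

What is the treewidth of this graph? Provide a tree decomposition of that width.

Each bag holds 3 vertices, so the decomposition has width 2, which upper-bounds the treewidth. For the lower bound, G contains the cycle c–a–e–b–f–d–c, so G is not a forest; only forests have treewidth ≤ 1, hence tw(G) ≥ 2. Combining the bounds, tw(G) = 2.

Treewidth 2.
One optimal decomposition is:
Bags: B1 = {a, c, e}  B2 = {b, c, e}  B3 = {b, c, f}  B4 = {c, d, f}
Tree: B1–B2, B2–B3, B3–B4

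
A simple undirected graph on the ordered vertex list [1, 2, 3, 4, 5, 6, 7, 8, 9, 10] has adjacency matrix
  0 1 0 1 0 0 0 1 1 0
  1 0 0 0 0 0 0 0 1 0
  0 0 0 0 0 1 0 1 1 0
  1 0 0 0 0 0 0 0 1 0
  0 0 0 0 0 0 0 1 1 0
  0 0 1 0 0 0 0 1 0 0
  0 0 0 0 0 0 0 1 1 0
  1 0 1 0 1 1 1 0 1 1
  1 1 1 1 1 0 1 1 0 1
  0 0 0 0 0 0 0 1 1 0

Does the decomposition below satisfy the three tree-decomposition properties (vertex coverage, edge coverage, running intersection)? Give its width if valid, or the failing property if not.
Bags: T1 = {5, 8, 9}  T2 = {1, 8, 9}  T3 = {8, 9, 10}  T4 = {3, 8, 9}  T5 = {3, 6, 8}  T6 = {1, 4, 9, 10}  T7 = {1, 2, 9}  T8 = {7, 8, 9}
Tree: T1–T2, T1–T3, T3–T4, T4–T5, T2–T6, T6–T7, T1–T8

A tree decomposition must satisfy three properties: every vertex lies in some bag; for every edge, both endpoints lie together in some bag; and for every vertex, the bags containing it form a connected subtree. Here bags containing vertex 10 are not connected in the tree, so the decomposition is invalid.

No — bags containing vertex 10 are not connected in the tree.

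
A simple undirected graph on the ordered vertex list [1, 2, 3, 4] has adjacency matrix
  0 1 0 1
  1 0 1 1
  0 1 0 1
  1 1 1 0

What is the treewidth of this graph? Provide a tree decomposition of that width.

Every bag has size at most 3, so the width is 3 − 1 = 2 and tw(G) ≤ 2. On the other hand G contains the 3-clique {1, 2, 4}. A clique must lie in a single bag of any decomposition, so no decomposition can have width below 2. The upper and lower bounds meet at 2, so that is the treewidth.

Treewidth 2.
One such decomposition:
Bags: B1 = {2, 3, 4}  B2 = {1, 2, 4}
Tree: B1–B2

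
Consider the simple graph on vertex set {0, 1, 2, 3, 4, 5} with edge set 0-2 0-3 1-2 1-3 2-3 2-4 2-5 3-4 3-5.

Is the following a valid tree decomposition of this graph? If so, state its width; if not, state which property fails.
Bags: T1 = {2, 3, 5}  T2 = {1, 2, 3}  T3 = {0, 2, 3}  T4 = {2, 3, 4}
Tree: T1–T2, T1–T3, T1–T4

Every vertex of G appears in some bag (union = {0, 1, 2, 3, 4, 5}); every edge is covered by a bag; and for each vertex v the set of bags containing v is connected in the bag tree. The decomposition is therefore valid. The largest bag has 3 vertices, so the width is 2.

Yes; width 2.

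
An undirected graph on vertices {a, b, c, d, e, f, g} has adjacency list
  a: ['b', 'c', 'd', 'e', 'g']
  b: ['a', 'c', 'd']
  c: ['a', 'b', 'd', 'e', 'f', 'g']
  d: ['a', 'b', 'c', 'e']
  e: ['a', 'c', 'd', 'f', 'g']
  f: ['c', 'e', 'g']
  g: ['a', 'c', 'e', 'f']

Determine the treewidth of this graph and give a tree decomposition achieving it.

Treewidth 3.
Bags: B1 = {a, c, d, e}  B2 = {a, b, c, d}  B3 = {a, c, e, g}  B4 = {c, e, f, g}
Tree: B1–B2, B1–B3, B3–B4

The largest bag has 4 vertices, giving width 3; this decomposition certifies tw(G) ≤ 3. For the lower bound, the 4 vertices {a, c, d, e} are pairwise adjacent, and any tree decomposition puts a clique entirely inside one bag — forcing width ≥ 3. Therefore the treewidth is 3.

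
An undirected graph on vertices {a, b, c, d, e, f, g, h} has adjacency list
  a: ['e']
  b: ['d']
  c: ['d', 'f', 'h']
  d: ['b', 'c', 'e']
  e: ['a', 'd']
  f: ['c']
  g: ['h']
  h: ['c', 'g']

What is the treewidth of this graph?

A width-1 tree decomposition is:
Bags: B1 = {b, d}  B2 = {d, e}  B3 = {a, e}  B4 = {c, d}  B5 = {c, h}  B6 = {c, f}  B7 = {g, h}
Tree: B1–B2, B2–B3, B2–B4, B4–B5, B5–B6, B5–B7
Every bag has size at most 2, so the width is 2 − 1 = 1 and tw(G) ≤ 1. Since G has at least one edge (e.g. d–b), it is not an edgeless graph, so tw(G) ≥ 1. Combining the bounds, tw(G) = 1.

1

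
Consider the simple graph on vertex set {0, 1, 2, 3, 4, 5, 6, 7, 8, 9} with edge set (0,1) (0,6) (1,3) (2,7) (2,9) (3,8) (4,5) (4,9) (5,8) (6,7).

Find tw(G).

2

A width-2 tree decomposition is:
Bags: B1 = {0, 6, 7}  B2 = {0, 2, 7}  B3 = {0, 2, 9}  B4 = {0, 4, 9}  B5 = {0, 4, 5}  B6 = {0, 5, 8}  B7 = {0, 3, 8}  B8 = {0, 1, 3}
Tree: B1–B2, B2–B3, B3–B4, B4–B5, B5–B6, B6–B7, B7–B8
Each bag holds 3 vertices, so the decomposition has width 2, which upper-bounds the treewidth. For the lower bound, G contains the cycle 0–6–7–2–9–4–5–8–3–1–0, so G is not a forest; only forests have treewidth ≤ 1, hence tw(G) ≥ 2. Combining the bounds, tw(G) = 2.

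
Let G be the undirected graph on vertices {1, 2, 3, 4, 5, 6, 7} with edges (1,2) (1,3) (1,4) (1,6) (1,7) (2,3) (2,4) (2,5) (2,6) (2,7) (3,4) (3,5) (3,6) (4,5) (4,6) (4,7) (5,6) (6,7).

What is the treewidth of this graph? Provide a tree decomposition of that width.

Treewidth 4.
One such decomposition:
Bags: B1 = {1, 2, 3, 4, 6}  B2 = {2, 3, 4, 5, 6}  B3 = {1, 2, 4, 6, 7}
Tree: B1–B2, B1–B3

Every bag has size at most 5, so the width is 5 − 1 = 4 and tw(G) ≤ 4. For the lower bound, the 5 vertices {1, 2, 3, 4, 6} are pairwise adjacent, and any tree decomposition puts a clique entirely inside one bag — forcing width ≥ 4. Therefore the treewidth is 4.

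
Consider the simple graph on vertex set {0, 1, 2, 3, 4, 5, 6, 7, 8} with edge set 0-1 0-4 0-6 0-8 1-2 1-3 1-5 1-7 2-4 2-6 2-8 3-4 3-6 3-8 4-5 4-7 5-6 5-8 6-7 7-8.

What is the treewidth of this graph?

A width-4 tree decomposition is:
Bags: B1 = {1, 4, 6, 7, 8}  B2 = {1, 3, 4, 6, 8}  B3 = {1, 4, 5, 6, 8}  B4 = {0, 1, 4, 6, 8}  B5 = {1, 2, 4, 6, 8}
Tree: B1–B2, B2–B3, B3–B4, B4–B5
Every bag has size at most 5, so the width is 5 − 1 = 4 and tw(G) ≤ 4. For the lower bound: the 5 vertex sets {1,7}, {3,6}, {4,5}, {8}, {0} are disjoint, each induces a connected subgraph, and every pair is joined by at least one edge of G. Contracting each set to a single vertex therefore yields K_{5} as a minor, and since treewidth is minor-monotone, tw(G) ≥ tw(K_{5}) = 4. The upper and lower bounds meet at 4, so that is the treewidth.

4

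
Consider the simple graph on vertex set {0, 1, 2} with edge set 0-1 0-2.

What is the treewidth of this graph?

1

A width-1 tree decomposition is:
Bags: B1 = {0, 2}  B2 = {0, 1}
Tree: B1–B2
The largest bag has 2 vertices, giving width 1; this decomposition certifies tw(G) ≤ 1. G has an edge, so its treewidth is at least 1. Therefore the treewidth is 1.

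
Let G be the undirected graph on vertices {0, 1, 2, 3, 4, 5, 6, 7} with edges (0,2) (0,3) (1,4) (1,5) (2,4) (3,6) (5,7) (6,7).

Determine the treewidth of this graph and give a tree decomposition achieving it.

Every bag has size at most 3, so the width is 3 − 1 = 2 and tw(G) ≤ 2. The edges 1–4–2–0–3–6–7–5–1 form a cycle, so G is not a tree and its treewidth is at least 2. Therefore the treewidth is 2.

Treewidth 2.
Bags: B1 = {1, 2, 4}  B2 = {0, 1, 2}  B3 = {0, 1, 3}  B4 = {1, 3, 6}  B5 = {1, 6, 7}  B6 = {1, 5, 7}
Tree: B1–B2, B2–B3, B3–B4, B4–B5, B5–B6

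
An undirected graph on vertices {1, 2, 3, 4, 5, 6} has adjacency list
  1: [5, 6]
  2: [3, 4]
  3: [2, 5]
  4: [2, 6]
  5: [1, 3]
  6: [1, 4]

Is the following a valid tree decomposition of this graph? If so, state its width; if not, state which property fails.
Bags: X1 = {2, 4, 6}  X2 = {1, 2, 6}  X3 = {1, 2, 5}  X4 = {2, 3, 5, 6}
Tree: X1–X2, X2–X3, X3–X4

No — bags containing vertex 6 are not connected in the tree.

A tree decomposition must satisfy three properties: every vertex lies in some bag; for every edge, both endpoints lie together in some bag; and for every vertex, the bags containing it form a connected subtree. Here bags containing vertex 6 are not connected in the tree, so the decomposition is invalid.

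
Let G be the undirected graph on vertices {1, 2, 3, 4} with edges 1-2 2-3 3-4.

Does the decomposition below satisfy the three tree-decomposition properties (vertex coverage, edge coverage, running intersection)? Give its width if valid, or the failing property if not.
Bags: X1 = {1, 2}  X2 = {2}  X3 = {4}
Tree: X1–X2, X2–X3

A tree decomposition must satisfy three properties: every vertex lies in some bag; for every edge, both endpoints lie together in some bag; and for every vertex, the bags containing it form a connected subtree. Here vertex 3 appears in no bag, so the decomposition is invalid.

No — vertex 3 appears in no bag.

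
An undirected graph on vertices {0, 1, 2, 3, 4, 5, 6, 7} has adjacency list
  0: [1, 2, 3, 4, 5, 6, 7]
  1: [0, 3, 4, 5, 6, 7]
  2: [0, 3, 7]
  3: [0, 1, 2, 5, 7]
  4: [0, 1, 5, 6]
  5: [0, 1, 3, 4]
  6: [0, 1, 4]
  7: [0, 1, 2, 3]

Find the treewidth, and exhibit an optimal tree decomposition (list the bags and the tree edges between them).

Treewidth 3.
Bags: B1 = {0, 1, 3, 5}  B2 = {0, 1, 3, 7}  B3 = {0, 1, 4, 5}  B4 = {0, 1, 4, 6}  B5 = {0, 2, 3, 7}
Tree: B1–B2, B1–B3, B3–B4, B2–B5

Every bag has size at most 4, so the width is 4 − 1 = 3 and tw(G) ≤ 3. For the lower bound, the 4 vertices {0, 1, 3, 5} are pairwise adjacent, and any tree decomposition puts a clique entirely inside one bag — forcing width ≥ 3. Hence tw(G) = 3 exactly.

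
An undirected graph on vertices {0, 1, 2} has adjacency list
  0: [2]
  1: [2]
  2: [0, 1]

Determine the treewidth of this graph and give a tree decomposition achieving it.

Treewidth 1.
One such decomposition:
Bags: B1 = {1, 2}  B2 = {0, 2}
Tree: B1–B2

Each bag holds 2 vertices, so the decomposition has width 1, which upper-bounds the treewidth. Since G has at least one edge (e.g. 2–1), it is not an edgeless graph, so tw(G) ≥ 1. Hence tw(G) = 1 exactly.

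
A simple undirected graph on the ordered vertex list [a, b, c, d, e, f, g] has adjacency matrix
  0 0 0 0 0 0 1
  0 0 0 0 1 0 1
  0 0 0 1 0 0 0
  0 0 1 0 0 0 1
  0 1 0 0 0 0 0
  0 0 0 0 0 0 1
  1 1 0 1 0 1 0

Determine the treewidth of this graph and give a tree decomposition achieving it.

Every bag has size at most 2, so the width is 2 − 1 = 1 and tw(G) ≤ 1. Any graph with an edge has treewidth ≥ 1, and G has the edge b–g. Therefore the treewidth is 1.

Treewidth 1.
One optimal decomposition is:
Bags: B1 = {b, g}  B2 = {f, g}  B3 = {a, g}  B4 = {b, e}  B5 = {d, g}  B6 = {c, d}
Tree: B1–B2, B1–B3, B1–B4, B2–B5, B5–B6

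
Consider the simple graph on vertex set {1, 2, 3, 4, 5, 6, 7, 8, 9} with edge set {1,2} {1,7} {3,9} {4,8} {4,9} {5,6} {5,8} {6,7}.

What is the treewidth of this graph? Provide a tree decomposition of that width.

Each bag holds 2 vertices, so the decomposition has width 1, which upper-bounds the treewidth. Any graph with an edge has treewidth ≥ 1, and G has the edge 2–1. Therefore the treewidth is 1.

Treewidth 1.
Bags: B1 = {1, 2}  B2 = {1, 7}  B3 = {6, 7}  B4 = {5, 6}  B5 = {5, 8}  B6 = {4, 8}  B7 = {4, 9}  B8 = {3, 9}
Tree: B1–B2, B2–B3, B3–B4, B4–B5, B5–B6, B6–B7, B7–B8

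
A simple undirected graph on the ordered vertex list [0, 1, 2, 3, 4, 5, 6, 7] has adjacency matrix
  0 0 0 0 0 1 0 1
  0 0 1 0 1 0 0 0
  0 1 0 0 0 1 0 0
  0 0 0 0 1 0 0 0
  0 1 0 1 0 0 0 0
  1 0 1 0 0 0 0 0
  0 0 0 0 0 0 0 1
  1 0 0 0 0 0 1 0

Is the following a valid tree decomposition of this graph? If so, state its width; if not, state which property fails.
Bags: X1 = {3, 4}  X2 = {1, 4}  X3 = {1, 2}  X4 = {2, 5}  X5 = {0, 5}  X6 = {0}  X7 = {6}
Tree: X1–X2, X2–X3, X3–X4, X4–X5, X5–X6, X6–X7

No — vertex 7 appears in no bag.

A tree decomposition must satisfy three properties: every vertex lies in some bag; for every edge, both endpoints lie together in some bag; and for every vertex, the bags containing it form a connected subtree. Here vertex 7 appears in no bag, so the decomposition is invalid.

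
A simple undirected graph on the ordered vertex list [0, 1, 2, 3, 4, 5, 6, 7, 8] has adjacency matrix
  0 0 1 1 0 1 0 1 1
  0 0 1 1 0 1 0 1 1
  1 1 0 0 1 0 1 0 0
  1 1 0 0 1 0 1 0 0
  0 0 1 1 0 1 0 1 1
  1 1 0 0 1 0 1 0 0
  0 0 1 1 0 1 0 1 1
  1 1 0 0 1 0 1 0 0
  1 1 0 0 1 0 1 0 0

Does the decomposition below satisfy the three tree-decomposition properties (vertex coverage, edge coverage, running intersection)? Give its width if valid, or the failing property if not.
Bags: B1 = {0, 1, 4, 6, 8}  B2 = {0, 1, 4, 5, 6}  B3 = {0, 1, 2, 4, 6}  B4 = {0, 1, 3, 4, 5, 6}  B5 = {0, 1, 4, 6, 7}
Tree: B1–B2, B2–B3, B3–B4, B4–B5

No — bags containing vertex 5 are not connected in the tree.

A tree decomposition must satisfy three properties: every vertex lies in some bag; for every edge, both endpoints lie together in some bag; and for every vertex, the bags containing it form a connected subtree. Here bags containing vertex 5 are not connected in the tree, so the decomposition is invalid.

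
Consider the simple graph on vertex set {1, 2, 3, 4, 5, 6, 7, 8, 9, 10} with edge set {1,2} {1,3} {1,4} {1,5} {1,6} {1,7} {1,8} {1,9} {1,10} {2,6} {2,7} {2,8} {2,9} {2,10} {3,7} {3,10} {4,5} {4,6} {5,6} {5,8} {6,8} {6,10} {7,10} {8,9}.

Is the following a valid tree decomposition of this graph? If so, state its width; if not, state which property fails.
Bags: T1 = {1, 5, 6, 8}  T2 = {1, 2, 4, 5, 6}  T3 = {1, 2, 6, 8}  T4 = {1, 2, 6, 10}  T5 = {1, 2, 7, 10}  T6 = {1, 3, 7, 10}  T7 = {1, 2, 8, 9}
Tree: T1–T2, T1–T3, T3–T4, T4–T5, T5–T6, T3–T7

No — bags containing vertex 2 are not connected in the tree.

A tree decomposition must satisfy three properties: every vertex lies in some bag; for every edge, both endpoints lie together in some bag; and for every vertex, the bags containing it form a connected subtree. Here bags containing vertex 2 are not connected in the tree, so the decomposition is invalid.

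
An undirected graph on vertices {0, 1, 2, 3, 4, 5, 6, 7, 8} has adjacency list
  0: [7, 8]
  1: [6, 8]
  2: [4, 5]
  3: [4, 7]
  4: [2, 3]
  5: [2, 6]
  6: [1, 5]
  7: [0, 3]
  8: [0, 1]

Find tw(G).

A width-2 tree decomposition is:
Bags: B1 = {1, 6, 8}  B2 = {0, 6, 8}  B3 = {0, 6, 7}  B4 = {3, 6, 7}  B5 = {3, 4, 6}  B6 = {2, 4, 6}  B7 = {2, 5, 6}
Tree: B1–B2, B2–B3, B3–B4, B4–B5, B5–B6, B6–B7
Each bag holds 3 vertices, so the decomposition has width 2, which upper-bounds the treewidth. Since 6–1–8–0–7–3–4–2–5–6 is a cycle in G, G is not acyclic. Forests are exactly the graphs of treewidth ≤ 1, so tw(G) ≥ 2. Therefore the treewidth is 2.

2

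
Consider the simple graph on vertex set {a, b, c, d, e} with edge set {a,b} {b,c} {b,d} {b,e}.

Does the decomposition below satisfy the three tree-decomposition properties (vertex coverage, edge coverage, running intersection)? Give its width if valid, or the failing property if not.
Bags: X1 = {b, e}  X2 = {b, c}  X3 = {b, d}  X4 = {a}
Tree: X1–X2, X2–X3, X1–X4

A tree decomposition must satisfy three properties: every vertex lies in some bag; for every edge, both endpoints lie together in some bag; and for every vertex, the bags containing it form a connected subtree. Here edge (b,a) lies in no bag, so the decomposition is invalid.

No — edge (b,a) lies in no bag.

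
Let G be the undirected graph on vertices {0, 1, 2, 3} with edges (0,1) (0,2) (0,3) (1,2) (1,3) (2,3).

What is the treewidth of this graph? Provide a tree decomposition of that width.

With just one bag of size 4, the width is 4 − 1 = 3, so tw(G) ≤ 3. For the lower bound, the 4 vertices {0, 1, 2, 3} are pairwise adjacent, and any tree decomposition puts a clique entirely inside one bag — forcing width ≥ 3. Combining the bounds, tw(G) = 3.

Treewidth 3.
One such decomposition:
Bags: B1 = {0, 1, 2, 3}
Tree: (single bag)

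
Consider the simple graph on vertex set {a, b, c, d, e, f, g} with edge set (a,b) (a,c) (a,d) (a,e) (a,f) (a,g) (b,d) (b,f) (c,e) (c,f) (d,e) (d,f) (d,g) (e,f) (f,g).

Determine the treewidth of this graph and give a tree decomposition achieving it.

Each bag holds 4 vertices, so the decomposition has width 3, which upper-bounds the treewidth. On the other hand G contains the 4-clique {a, d, f, g}. A clique must lie in a single bag of any decomposition, so no decomposition can have width below 3. Hence tw(G) = 3 exactly.

Treewidth 3.
One optimal decomposition is:
Bags: B1 = {a, d, f, g}  B2 = {a, d, e, f}  B3 = {a, b, d, f}  B4 = {a, c, e, f}
Tree: B1–B2, B1–B3, B2–B4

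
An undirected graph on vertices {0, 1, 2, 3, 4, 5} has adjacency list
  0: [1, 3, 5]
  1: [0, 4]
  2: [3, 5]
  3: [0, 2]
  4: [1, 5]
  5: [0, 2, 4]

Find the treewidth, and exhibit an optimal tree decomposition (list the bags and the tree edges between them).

Treewidth 2.
Bags: B1 = {2, 3, 5}  B2 = {0, 3, 5}  B3 = {0, 4, 5}  B4 = {0, 1, 4}
Tree: B1–B2, B2–B3, B3–B4

Every bag has size at most 3, so the width is 3 − 1 = 2 and tw(G) ≤ 2. The edges 2–3–0–5–2 form a cycle, so G is not a tree and its treewidth is at least 2. Therefore the treewidth is 2.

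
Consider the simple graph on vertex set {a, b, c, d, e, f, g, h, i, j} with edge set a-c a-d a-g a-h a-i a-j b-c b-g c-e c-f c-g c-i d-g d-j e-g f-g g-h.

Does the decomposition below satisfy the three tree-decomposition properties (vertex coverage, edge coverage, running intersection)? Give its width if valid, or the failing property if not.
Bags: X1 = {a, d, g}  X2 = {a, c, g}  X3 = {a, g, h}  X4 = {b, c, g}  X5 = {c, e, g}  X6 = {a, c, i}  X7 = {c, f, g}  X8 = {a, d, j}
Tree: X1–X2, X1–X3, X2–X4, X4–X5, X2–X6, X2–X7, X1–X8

Yes; width 2.

Checking the three conditions: (i) the bags cover all of {a, b, c, d, e, f, g, h, i, j}; (ii) for each edge, some bag contains both endpoints; (iii) the bags containing any fixed vertex form a subtree. All hold, so the decomposition is valid with width 3 − 1 = 2.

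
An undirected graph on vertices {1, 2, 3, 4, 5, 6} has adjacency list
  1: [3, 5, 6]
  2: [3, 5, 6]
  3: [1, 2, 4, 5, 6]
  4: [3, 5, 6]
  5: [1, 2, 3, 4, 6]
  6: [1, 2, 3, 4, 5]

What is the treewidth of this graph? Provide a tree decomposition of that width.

Treewidth 3.
One such decomposition:
Bags: B1 = {2, 3, 5, 6}  B2 = {1, 3, 5, 6}  B3 = {3, 4, 5, 6}
Tree: B1–B2, B1–B3

Every bag has size at most 4, so the width is 4 − 1 = 3 and tw(G) ≤ 3. On the other hand G contains the 4-clique {1, 3, 5, 6}. A clique must lie in a single bag of any decomposition, so no decomposition can have width below 3. The upper and lower bounds meet at 3, so that is the treewidth.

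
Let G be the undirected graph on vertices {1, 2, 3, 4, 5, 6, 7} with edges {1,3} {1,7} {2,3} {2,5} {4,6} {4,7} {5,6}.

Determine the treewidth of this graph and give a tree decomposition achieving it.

Each bag holds 3 vertices, so the decomposition has width 2, which upper-bounds the treewidth. For the lower bound, G contains the cycle 3–1–7–4–6–5–2–3, so G is not a forest; only forests have treewidth ≤ 1, hence tw(G) ≥ 2. Hence tw(G) = 2 exactly.

Treewidth 2.
Bags: B1 = {1, 3, 7}  B2 = {3, 4, 7}  B3 = {3, 4, 6}  B4 = {3, 5, 6}  B5 = {2, 3, 5}
Tree: B1–B2, B2–B3, B3–B4, B4–B5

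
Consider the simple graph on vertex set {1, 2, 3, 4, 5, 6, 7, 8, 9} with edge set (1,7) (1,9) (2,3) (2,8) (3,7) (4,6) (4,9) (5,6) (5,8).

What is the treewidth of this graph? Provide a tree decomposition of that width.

Treewidth 2.
One such decomposition:
Bags: B1 = {2, 3, 8}  B2 = {3, 7, 8}  B3 = {1, 7, 8}  B4 = {1, 8, 9}  B5 = {4, 8, 9}  B6 = {4, 6, 8}  B7 = {5, 6, 8}
Tree: B1–B2, B2–B3, B3–B4, B4–B5, B5–B6, B6–B7

The largest bag has 3 vertices, giving width 2; this decomposition certifies tw(G) ≤ 2. Since 8–2–3–7–1–9–4–6–5–8 is a cycle in G, G is not acyclic. Forests are exactly the graphs of treewidth ≤ 1, so tw(G) ≥ 2. Combining the bounds, tw(G) = 2.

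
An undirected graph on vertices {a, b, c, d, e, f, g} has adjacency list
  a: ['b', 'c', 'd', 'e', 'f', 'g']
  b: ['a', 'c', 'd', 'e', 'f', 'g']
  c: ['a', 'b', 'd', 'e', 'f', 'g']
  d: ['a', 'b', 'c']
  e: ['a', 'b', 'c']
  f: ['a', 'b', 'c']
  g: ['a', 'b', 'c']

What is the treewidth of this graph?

A width-3 tree decomposition is:
Bags: B1 = {a, b, c, e}  B2 = {a, b, c, g}  B3 = {a, b, c, f}  B4 = {a, b, c, d}
Tree: B1–B2, B1–B3, B1–B4
Every bag has size at most 4, so the width is 4 − 1 = 3 and tw(G) ≤ 3. Conversely, {a, b, c, d} is a clique of size 4, and the vertices of any clique must share a bag in every tree decomposition; so some bag has ≥ 4 vertices and tw(G) ≥ 3. Hence tw(G) = 3 exactly.

3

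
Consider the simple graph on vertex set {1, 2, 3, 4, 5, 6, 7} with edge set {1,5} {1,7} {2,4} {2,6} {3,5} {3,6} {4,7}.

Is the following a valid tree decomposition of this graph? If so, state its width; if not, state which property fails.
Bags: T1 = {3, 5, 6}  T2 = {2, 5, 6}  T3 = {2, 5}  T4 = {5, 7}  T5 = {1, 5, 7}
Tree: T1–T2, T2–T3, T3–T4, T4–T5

No — vertex 4 appears in no bag.

A tree decomposition must satisfy three properties: every vertex lies in some bag; for every edge, both endpoints lie together in some bag; and for every vertex, the bags containing it form a connected subtree. Here vertex 4 appears in no bag, so the decomposition is invalid.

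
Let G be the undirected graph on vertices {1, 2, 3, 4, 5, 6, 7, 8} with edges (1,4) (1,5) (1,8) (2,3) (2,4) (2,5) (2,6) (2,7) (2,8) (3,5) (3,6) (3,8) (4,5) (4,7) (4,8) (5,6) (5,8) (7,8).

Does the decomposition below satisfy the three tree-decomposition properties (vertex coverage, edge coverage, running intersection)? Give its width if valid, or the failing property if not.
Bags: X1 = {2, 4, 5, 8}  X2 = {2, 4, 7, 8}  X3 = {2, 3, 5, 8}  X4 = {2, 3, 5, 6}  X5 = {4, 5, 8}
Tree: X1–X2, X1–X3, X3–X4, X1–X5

No — vertex 1 appears in no bag.

A tree decomposition must satisfy three properties: every vertex lies in some bag; for every edge, both endpoints lie together in some bag; and for every vertex, the bags containing it form a connected subtree. Here vertex 1 appears in no bag, so the decomposition is invalid.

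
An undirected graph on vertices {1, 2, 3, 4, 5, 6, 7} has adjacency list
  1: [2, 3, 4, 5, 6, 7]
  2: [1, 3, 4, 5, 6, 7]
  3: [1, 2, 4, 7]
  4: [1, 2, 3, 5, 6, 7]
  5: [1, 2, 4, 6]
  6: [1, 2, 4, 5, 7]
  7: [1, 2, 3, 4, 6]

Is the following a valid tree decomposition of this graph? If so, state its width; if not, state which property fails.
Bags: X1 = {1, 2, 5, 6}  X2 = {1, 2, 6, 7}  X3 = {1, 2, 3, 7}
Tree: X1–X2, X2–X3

No — vertex 4 appears in no bag.

A tree decomposition must satisfy three properties: every vertex lies in some bag; for every edge, both endpoints lie together in some bag; and for every vertex, the bags containing it form a connected subtree. Here vertex 4 appears in no bag, so the decomposition is invalid.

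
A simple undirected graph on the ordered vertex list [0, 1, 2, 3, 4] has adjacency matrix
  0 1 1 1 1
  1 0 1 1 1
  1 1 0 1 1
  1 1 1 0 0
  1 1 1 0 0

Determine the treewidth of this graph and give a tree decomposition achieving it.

Every bag has size at most 4, so the width is 4 − 1 = 3 and tw(G) ≤ 3. Conversely, {0, 1, 2, 3} is a clique of size 4, and the vertices of any clique must share a bag in every tree decomposition; so some bag has ≥ 4 vertices and tw(G) ≥ 3. Combining the bounds, tw(G) = 3.

Treewidth 3.
One such decomposition:
Bags: B1 = {0, 1, 2, 4}  B2 = {0, 1, 2, 3}
Tree: B1–B2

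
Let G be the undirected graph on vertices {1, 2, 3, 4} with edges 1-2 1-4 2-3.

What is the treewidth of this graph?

A width-1 tree decomposition is:
Bags: B1 = {1, 4}  B2 = {1, 2}  B3 = {2, 3}
Tree: B1–B2, B2–B3
The largest bag has 2 vertices, giving width 1; this decomposition certifies tw(G) ≤ 1. G has an edge, so its treewidth is at least 1. Combining the bounds, tw(G) = 1.

1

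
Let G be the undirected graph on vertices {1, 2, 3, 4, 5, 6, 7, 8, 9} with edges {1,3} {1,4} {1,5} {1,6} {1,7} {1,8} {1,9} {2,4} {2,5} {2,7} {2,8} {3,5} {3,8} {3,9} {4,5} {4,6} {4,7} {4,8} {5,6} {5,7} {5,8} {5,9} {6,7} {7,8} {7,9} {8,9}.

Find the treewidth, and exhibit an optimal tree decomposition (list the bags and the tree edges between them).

Each bag holds 5 vertices, so the decomposition has width 4, which upper-bounds the treewidth. On the other hand G contains the 5-clique {1, 3, 5, 8, 9}. A clique must lie in a single bag of any decomposition, so no decomposition can have width below 4. Therefore the treewidth is 4.

Treewidth 4.
One optimal decomposition is:
Bags: B1 = {1, 5, 7, 8, 9}  B2 = {1, 3, 5, 8, 9}  B3 = {1, 4, 5, 7, 8}  B4 = {1, 4, 5, 6, 7}  B5 = {2, 4, 5, 7, 8}
Tree: B1–B2, B1–B3, B3–B4, B3–B5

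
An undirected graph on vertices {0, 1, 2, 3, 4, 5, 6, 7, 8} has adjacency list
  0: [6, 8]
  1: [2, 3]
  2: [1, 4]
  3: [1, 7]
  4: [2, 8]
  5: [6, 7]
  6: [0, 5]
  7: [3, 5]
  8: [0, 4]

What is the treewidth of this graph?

A width-2 tree decomposition is:
Bags: B1 = {1, 2, 4}  B2 = {1, 3, 4}  B3 = {3, 4, 7}  B4 = {4, 5, 7}  B5 = {4, 5, 6}  B6 = {0, 4, 6}  B7 = {0, 4, 8}
Tree: B1–B2, B2–B3, B3–B4, B4–B5, B5–B6, B6–B7
Every bag has size at most 3, so the width is 3 − 1 = 2 and tw(G) ≤ 2. Since 4–2–1–3–7–5–6–0–8–4 is a cycle in G, G is not acyclic. Forests are exactly the graphs of treewidth ≤ 1, so tw(G) ≥ 2. Hence tw(G) = 2 exactly.

2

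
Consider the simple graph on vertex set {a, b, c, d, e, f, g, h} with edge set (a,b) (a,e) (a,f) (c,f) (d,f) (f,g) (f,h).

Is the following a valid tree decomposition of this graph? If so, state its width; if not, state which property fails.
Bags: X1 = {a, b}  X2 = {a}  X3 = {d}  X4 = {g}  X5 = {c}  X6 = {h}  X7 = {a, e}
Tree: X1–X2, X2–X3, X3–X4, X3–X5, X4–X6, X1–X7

A tree decomposition must satisfy three properties: every vertex lies in some bag; for every edge, both endpoints lie together in some bag; and for every vertex, the bags containing it form a connected subtree. Here vertex f appears in no bag, so the decomposition is invalid.

No — vertex f appears in no bag.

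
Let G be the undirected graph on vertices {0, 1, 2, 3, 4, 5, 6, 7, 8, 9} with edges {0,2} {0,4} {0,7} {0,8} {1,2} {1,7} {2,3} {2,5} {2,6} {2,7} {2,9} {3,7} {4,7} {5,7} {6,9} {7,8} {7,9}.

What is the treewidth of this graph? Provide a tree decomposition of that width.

Each bag holds 3 vertices, so the decomposition has width 2, which upper-bounds the treewidth. For the lower bound, the 3 vertices {2, 6, 9} are pairwise adjacent, and any tree decomposition puts a clique entirely inside one bag — forcing width ≥ 2. The upper and lower bounds meet at 2, so that is the treewidth.

Treewidth 2.
One optimal decomposition is:
Bags: B1 = {1, 2, 7}  B2 = {0, 2, 7}  B3 = {2, 3, 7}  B4 = {0, 4, 7}  B5 = {2, 7, 9}  B6 = {2, 6, 9}  B7 = {2, 5, 7}  B8 = {0, 7, 8}
Tree: B1–B2, B1–B3, B2–B4, B3–B5, B5–B6, B2–B7, B4–B8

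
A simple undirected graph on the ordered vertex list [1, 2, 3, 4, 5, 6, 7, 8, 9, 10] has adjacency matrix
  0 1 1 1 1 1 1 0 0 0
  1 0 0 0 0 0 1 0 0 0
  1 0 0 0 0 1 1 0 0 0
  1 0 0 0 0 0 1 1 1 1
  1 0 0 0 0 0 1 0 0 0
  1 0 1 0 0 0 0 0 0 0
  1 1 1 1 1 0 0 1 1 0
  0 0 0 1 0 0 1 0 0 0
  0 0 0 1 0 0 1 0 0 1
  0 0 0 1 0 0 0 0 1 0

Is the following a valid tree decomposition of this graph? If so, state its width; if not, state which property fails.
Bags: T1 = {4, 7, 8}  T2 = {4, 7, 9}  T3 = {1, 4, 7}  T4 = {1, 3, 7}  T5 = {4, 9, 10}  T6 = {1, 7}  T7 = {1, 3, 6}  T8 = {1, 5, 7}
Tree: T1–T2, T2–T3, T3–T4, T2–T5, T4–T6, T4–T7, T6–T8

A tree decomposition must satisfy three properties: every vertex lies in some bag; for every edge, both endpoints lie together in some bag; and for every vertex, the bags containing it form a connected subtree. Here vertex 2 appears in no bag, so the decomposition is invalid.

No — vertex 2 appears in no bag.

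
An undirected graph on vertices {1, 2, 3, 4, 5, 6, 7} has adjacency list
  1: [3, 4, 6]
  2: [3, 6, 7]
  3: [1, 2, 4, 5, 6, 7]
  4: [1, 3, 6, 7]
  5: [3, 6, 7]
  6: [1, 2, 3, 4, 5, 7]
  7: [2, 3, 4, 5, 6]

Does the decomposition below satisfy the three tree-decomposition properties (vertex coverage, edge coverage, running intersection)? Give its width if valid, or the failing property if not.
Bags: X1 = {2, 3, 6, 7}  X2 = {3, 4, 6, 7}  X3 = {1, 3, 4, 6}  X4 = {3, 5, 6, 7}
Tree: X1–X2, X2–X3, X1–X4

Every vertex of G appears in some bag (union = {1, 2, 3, 4, 5, 6, 7}); every edge is covered by a bag; and for each vertex v the set of bags containing v is connected in the bag tree. The decomposition is therefore valid. The largest bag has 4 vertices, so the width is 3.

Yes; width 3.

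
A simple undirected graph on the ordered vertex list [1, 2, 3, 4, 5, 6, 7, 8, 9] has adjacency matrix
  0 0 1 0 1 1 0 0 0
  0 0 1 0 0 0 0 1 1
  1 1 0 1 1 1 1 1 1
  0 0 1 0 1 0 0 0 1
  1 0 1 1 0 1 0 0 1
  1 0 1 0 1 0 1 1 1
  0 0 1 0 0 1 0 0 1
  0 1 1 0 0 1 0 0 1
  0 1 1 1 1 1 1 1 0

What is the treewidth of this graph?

3

A width-3 tree decomposition is:
Bags: B1 = {3, 6, 8, 9}  B2 = {2, 3, 8, 9}  B3 = {3, 5, 6, 9}  B4 = {3, 6, 7, 9}  B5 = {3, 4, 5, 9}  B6 = {1, 3, 5, 6}
Tree: B1–B2, B1–B3, B3–B4, B3–B5, B3–B6
Each bag holds 4 vertices, so the decomposition has width 3, which upper-bounds the treewidth. Conversely, {1, 3, 5, 6} is a clique of size 4, and the vertices of any clique must share a bag in every tree decomposition; so some bag has ≥ 4 vertices and tw(G) ≥ 3. Hence tw(G) = 3 exactly.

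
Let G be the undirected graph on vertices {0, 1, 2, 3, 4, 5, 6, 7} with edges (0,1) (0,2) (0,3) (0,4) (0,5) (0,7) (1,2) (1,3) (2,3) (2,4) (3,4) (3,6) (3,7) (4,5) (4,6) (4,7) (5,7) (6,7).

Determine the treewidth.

A width-3 tree decomposition is:
Bags: B1 = {0, 1, 2, 3}  B2 = {0, 2, 3, 4}  B3 = {0, 3, 4, 7}  B4 = {0, 4, 5, 7}  B5 = {3, 4, 6, 7}
Tree: B1–B2, B2–B3, B3–B4, B3–B5
The largest bag has 4 vertices, giving width 3; this decomposition certifies tw(G) ≤ 3. On the other hand G contains the 4-clique {0, 1, 2, 3}. A clique must lie in a single bag of any decomposition, so no decomposition can have width below 3. Combining the bounds, tw(G) = 3.

3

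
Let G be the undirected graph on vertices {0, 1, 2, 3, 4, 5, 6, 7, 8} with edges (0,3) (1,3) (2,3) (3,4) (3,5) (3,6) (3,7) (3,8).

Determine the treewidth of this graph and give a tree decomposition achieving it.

Each bag holds 2 vertices, so the decomposition has width 1, which upper-bounds the treewidth. Any graph with an edge has treewidth ≥ 1, and G has the edge 2–3. Combining the bounds, tw(G) = 1.

Treewidth 1.
Bags: B1 = {2, 3}  B2 = {3, 4}  B3 = {1, 3}  B4 = {3, 5}  B5 = {0, 3}  B6 = {3, 7}  B7 = {3, 8}  B8 = {3, 6}
Tree: B1–B2, B2–B3, B1–B4, B1–B5, B2–B6, B2–B7, B1–B8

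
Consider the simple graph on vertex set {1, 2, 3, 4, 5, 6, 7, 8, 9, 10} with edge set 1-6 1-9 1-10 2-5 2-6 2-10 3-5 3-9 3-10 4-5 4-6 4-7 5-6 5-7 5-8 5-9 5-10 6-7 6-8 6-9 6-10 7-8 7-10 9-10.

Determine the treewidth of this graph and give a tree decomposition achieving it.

The largest bag has 4 vertices, giving width 3; this decomposition certifies tw(G) ≤ 3. On the other hand G contains the 4-clique {1, 6, 9, 10}. A clique must lie in a single bag of any decomposition, so no decomposition can have width below 3. Combining the bounds, tw(G) = 3.

Treewidth 3.
One optimal decomposition is:
Bags: B1 = {5, 6, 7, 8}  B2 = {5, 6, 7, 10}  B3 = {4, 5, 6, 7}  B4 = {5, 6, 9, 10}  B5 = {1, 6, 9, 10}  B6 = {3, 5, 9, 10}  B7 = {2, 5, 6, 10}
Tree: B1–B2, B2–B3, B2–B4, B4–B5, B4–B6, B2–B7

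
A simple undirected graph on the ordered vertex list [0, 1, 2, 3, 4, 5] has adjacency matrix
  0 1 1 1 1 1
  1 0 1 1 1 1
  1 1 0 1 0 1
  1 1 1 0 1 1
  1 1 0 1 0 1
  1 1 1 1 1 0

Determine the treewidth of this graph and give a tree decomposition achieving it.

Treewidth 4.
One optimal decomposition is:
Bags: B1 = {0, 1, 3, 4, 5}  B2 = {0, 1, 2, 3, 5}
Tree: B1–B2

Every bag has size at most 5, so the width is 5 − 1 = 4 and tw(G) ≤ 4. Conversely, {0, 1, 2, 3, 5} is a clique of size 5, and the vertices of any clique must share a bag in every tree decomposition; so some bag has ≥ 5 vertices and tw(G) ≥ 4. Hence tw(G) = 4 exactly.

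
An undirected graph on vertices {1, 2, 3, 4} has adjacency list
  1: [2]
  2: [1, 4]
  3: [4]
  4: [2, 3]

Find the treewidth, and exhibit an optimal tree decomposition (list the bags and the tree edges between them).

Every bag has size at most 2, so the width is 2 − 1 = 1 and tw(G) ≤ 1. Since G has at least one edge (e.g. 3–4), it is not an edgeless graph, so tw(G) ≥ 1. Hence tw(G) = 1 exactly.

Treewidth 1.
One such decomposition:
Bags: B1 = {3, 4}  B2 = {2, 4}  B3 = {1, 2}
Tree: B1–B2, B2–B3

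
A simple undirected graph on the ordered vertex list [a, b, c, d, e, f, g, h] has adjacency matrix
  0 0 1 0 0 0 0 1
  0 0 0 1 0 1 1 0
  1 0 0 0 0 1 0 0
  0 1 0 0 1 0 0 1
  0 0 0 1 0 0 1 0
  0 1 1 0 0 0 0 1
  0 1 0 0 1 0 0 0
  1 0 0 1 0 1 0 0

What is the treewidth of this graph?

2

A width-2 tree decomposition is:
Bags: B1 = {a, c, h}  B2 = {c, f, h}  B3 = {d, f, h}  B4 = {b, d, f}  B5 = {b, d, e}  B6 = {b, e, g}
Tree: B1–B2, B2–B3, B3–B4, B4–B5, B5–B6
Each bag holds 3 vertices, so the decomposition has width 2, which upper-bounds the treewidth. For the lower bound, G contains the cycle a–c–f–h–a, so G is not a forest; only forests have treewidth ≤ 1, hence tw(G) ≥ 2. Combining the bounds, tw(G) = 2.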